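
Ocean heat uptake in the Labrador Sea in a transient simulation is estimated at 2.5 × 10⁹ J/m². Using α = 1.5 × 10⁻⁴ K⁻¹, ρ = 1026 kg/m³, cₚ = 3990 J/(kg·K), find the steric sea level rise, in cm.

Δh = αQ/(ρcₚ) = 1.5×10⁻⁴ × 2.5×10⁹ / (1026 × 3990) ≈ 0.091603 m

9.2 cm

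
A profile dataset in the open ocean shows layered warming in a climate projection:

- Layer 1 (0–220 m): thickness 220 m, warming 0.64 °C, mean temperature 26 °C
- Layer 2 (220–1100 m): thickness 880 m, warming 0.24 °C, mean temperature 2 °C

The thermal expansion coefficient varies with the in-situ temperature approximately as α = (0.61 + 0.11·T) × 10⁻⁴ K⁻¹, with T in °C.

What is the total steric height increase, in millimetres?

about 66.4 mm

Layer 1: α = (0.61 + 0.11×26)×10⁻⁴ = 3.47×10⁻⁴ K⁻¹
Layer 2: α = (0.61 + 0.11×2)×10⁻⁴ = 0.83×10⁻⁴ K⁻¹
3.47×10⁻⁴ × 220 × 0.64 = 0.0488576 m
880 × 0.83×10⁻⁴ × 0.24 = 0.0175296 m
Δh = 0.0488576 + 0.0175296 = 0.0663872 m ≈ 66.4 mm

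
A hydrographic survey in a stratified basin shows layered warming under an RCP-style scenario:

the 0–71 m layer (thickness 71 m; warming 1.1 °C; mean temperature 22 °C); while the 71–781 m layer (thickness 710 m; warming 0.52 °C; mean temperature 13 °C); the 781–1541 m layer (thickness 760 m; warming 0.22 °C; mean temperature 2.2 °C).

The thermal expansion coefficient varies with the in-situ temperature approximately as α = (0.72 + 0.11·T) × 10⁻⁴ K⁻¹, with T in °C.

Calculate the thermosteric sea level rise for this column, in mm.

Δh ≈ 120 mm

Layer 1: α = (0.72 + 0.11×22)×10⁻⁴ = 3.14×10⁻⁴ K⁻¹
Layer 2: α = (0.72 + 0.11×13)×10⁻⁴ = 2.15×10⁻⁴ K⁻¹
Layer 3: α = (0.72 + 0.11×2.2)×10⁻⁴ = 0.962×10⁻⁴ K⁻¹
0–71 m: 1.1 × 3.14×10⁻⁴ × 71 = 0.0245234 m
71–781 m: 710 × 2.15×10⁻⁴ × 0.52 = 0.079378 m
Layer 3: 0.962×10⁻⁴ × 0.22 × 760 = 0.01608464 m
Δh = 0.0245234 + 0.079378 + 0.01608464 = 0.11998604 m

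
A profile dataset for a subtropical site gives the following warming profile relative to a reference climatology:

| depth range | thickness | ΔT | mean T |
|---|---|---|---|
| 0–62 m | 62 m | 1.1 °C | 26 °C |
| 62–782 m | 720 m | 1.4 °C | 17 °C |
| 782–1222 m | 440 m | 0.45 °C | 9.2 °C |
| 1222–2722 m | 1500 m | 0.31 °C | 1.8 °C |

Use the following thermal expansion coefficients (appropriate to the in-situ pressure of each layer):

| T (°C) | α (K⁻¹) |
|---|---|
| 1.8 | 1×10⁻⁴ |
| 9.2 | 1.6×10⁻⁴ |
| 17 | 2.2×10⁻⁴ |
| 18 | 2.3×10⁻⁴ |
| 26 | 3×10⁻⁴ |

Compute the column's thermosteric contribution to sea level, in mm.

Layer 1 at 26 °C → α = 3×10⁻⁴ K⁻¹
Layer 2 at 17 °C → α = 2.2×10⁻⁴ K⁻¹
Layer 3 at 9.2 °C → α = 1.6×10⁻⁴ K⁻¹
Layer 4 at 1.8 °C → α = 1×10⁻⁴ K⁻¹
Layer 1: 3×10⁻⁴ × 1.1 × 62 = 0.02046 m
720 × 2.2×10⁻⁴ × 1.4 = 0.22176 m
782–1222 m: 440 × 1.6×10⁻⁴ × 0.45 = 0.03168 m
Layer 4: 1×10⁻⁴ × 1500 × 0.31 = 0.04650 m
Δh = 0.02046 + 0.22176 + 0.03168 + 0.04650 = 0.32040 m ≈ 320 mm

about 320 mm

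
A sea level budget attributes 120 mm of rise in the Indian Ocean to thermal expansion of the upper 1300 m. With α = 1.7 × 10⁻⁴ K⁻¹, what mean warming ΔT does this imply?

0.543 °C

ΔT = Δh/(αH) = 0.12 / (1.7×10⁻⁴ × 1300) ≈ 0.5430 °C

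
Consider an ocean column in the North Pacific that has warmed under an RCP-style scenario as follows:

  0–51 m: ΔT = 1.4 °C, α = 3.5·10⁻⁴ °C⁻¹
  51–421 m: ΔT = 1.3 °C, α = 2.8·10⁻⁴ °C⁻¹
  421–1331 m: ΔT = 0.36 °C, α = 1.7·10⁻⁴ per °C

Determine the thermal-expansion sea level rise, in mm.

220 mm

3.5×10⁻⁴ × 1.4 × 51 = 0.02499 m
Layer 2: 2.8×10⁻⁴ × 1.3 × 370 = 0.13468 m
421–1331 m: 0.36 × 910 × 1.7×10⁻⁴ = 0.055692 m
Δh = 0.02499 + 0.13468 + 0.055692 = 0.215362 m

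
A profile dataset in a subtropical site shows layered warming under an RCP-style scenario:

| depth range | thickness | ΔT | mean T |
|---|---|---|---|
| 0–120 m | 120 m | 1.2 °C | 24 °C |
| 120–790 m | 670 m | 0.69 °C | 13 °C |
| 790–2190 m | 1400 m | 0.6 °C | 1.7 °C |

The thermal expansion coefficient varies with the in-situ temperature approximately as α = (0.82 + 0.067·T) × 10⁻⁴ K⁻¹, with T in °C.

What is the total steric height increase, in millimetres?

Δh ≈ 190 mm

Layer 1: α = (0.82 + 0.067×24)×10⁻⁴ = 2.428×10⁻⁴ K⁻¹
Layer 2: α = (0.82 + 0.067×13)×10⁻⁴ = 1.691×10⁻⁴ K⁻¹
Layer 3: α = (0.82 + 0.067×1.7)×10⁻⁴ = 0.9339×10⁻⁴ K⁻¹
0–120 m: 2.428×10⁻⁴ × 120 × 1.2 = 0.0349632 m
Layer 2: 670 × 0.69 × 1.691×10⁻⁴ = 0.07817493 m
Layer 3: 1400 × 0.6 × 0.9339×10⁻⁴ = 0.0784476 m
Δh = 0.0349632 + 0.07817493 + 0.0784476 = 0.19158573 m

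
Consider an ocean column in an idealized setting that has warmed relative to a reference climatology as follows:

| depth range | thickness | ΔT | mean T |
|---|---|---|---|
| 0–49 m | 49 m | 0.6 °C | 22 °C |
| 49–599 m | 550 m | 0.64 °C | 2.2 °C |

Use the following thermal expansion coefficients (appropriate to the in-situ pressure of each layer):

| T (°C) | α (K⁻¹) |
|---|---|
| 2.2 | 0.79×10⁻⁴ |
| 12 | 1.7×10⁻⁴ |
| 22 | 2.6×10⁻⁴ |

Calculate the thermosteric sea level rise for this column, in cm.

Layer 1 at 22 °C → α = 2.6×10⁻⁴ K⁻¹
Layer 2 at 2.2 °C → α = 0.79×10⁻⁴ K⁻¹
Layer 1: 0.6 × 49 × 2.6×10⁻⁴ = 0.007644 m
550 × 0.64 × 0.79×10⁻⁴ = 0.027808 m
Δh = 0.007644 + 0.027808 = 0.035452 m

Δh = 3.5 cm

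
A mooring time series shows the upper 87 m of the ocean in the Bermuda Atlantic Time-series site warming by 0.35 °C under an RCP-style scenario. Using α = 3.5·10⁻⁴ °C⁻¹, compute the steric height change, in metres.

Δh ≈ 0.011 m

Δh = αΔT·H = 3.5×10⁻⁴ × 0.35 × 87 = 0.0106575 m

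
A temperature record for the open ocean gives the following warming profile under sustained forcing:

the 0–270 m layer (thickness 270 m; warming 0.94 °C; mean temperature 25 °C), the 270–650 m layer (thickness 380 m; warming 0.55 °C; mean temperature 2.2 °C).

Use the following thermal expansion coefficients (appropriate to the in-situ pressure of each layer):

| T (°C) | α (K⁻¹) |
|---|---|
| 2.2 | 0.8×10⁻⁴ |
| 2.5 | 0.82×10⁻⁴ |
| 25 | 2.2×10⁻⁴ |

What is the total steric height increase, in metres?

Layer 1 at 25 °C → α = 2.2×10⁻⁴ K⁻¹
Layer 2 at 2.2 °C → α = 0.8×10⁻⁴ K⁻¹
0–270 m: 0.94 × 270 × 2.2×10⁻⁴ = 0.055836 m
270–650 m: 0.8×10⁻⁴ × 0.55 × 380 = 0.01672 m
Δh = 0.055836 + 0.01672 = 0.072556 m

about 0.073 m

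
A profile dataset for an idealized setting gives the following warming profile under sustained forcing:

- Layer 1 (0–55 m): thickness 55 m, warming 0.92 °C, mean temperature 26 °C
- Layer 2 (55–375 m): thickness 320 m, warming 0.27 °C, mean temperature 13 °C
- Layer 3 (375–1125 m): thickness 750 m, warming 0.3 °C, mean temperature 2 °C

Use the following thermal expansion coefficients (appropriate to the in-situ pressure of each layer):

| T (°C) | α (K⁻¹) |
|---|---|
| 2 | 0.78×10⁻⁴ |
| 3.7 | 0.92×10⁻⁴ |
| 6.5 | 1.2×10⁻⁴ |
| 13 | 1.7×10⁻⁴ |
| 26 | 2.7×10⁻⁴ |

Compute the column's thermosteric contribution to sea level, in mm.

Layer 1 at 26 °C → α = 2.7×10⁻⁴ K⁻¹
Layer 2 at 13 °C → α = 1.7×10⁻⁴ K⁻¹
Layer 3 at 2 °C → α = 0.78×10⁻⁴ K⁻¹
0–55 m: 0.92 × 55 × 2.7×10⁻⁴ = 0.013662 m
320 × 0.27 × 1.7×10⁻⁴ = 0.014688 m
750 × 0.3 × 0.78×10⁻⁴ = 0.01755 m
Δh = 0.013662 + 0.014688 + 0.01755 = 0.04590 m

45.9 mm of thermosteric rise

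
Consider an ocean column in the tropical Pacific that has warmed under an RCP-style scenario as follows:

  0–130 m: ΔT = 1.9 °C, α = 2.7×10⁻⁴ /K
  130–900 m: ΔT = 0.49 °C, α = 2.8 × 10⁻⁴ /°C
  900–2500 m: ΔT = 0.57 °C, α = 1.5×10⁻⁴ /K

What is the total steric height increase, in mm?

Δh = 309 mm

Layer 1: 1.9 × 130 × 2.7×10⁻⁴ = 0.06669 m
Layer 2: 2.8×10⁻⁴ × 770 × 0.49 = 0.105644 m
0.57 × 1.5×10⁻⁴ × 1600 = 0.13680 m
Δh = 0.06669 + 0.105644 + 0.13680 = 0.309134 m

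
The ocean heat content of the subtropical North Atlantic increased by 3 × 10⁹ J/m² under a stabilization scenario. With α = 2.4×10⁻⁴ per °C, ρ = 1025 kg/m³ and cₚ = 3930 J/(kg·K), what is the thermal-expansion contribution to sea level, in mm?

about 179 mm

Δh = αQ/(ρcₚ) = 2.4×10⁻⁴ × 3×10⁹ / (1025 × 3930) ≈ 0.17874 m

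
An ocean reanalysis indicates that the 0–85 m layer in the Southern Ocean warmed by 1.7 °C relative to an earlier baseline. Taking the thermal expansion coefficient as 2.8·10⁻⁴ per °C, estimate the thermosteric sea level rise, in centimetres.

4.05 cm of thermosteric rise

Δh = αΔT·H = 2.8×10⁻⁴ × 1.7 × 85 = 0.04046 m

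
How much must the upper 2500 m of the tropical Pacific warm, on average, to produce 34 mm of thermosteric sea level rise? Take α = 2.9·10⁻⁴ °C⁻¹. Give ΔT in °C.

ΔT = Δh/(αH) = 0.034 / (2.9×10⁻⁴ × 2500) ≈ 0.04690 °C

ΔT ≈ 0.0469 °C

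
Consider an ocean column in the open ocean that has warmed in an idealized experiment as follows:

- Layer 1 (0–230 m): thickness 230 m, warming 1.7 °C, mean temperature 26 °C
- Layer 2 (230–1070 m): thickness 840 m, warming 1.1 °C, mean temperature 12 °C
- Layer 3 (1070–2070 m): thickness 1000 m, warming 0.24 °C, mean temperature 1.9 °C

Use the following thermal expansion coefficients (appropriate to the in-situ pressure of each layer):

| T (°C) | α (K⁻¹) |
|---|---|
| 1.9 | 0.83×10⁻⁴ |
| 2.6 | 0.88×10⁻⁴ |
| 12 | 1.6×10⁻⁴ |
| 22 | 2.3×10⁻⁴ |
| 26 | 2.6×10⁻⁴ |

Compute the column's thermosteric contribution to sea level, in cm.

Layer 1 at 26 °C → α = 2.6×10⁻⁴ K⁻¹
Layer 2 at 12 °C → α = 1.6×10⁻⁴ K⁻¹
Layer 3 at 1.9 °C → α = 0.83×10⁻⁴ K⁻¹
1.7 × 2.6×10⁻⁴ × 230 = 0.10166 m
230–1070 m: 1.6×10⁻⁴ × 1.1 × 840 = 0.14784 m
Layer 3: 1000 × 0.24 × 0.83×10⁻⁴ = 0.01992 m
Δh = 0.10166 + 0.14784 + 0.01992 = 0.26942 m ≈ 26.9 cm

about 26.9 cm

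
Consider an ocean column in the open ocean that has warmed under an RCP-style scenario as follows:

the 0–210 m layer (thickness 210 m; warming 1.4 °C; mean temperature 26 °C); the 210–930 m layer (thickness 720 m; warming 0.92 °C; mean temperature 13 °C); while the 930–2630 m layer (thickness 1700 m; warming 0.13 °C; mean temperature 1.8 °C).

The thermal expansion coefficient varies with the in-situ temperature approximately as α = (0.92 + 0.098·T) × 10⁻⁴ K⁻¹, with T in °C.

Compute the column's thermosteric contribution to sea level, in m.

Layer 1: α = (0.92 + 0.098×26)×10⁻⁴ = 3.468×10⁻⁴ K⁻¹
Layer 2: α = (0.92 + 0.098×13)×10⁻⁴ = 2.194×10⁻⁴ K⁻¹
Layer 3: α = (0.92 + 0.098×1.8)×10⁻⁴ = 1.0964×10⁻⁴ K⁻¹
0–210 m: 1.4 × 3.468×10⁻⁴ × 210 = 0.1019592 m
Layer 2: 720 × 2.194×10⁻⁴ × 0.92 = 0.14533056 m
Layer 3: 0.13 × 1700 × 1.0964×10⁻⁴ = 0.02423044 m
Δh = 0.1019592 + 0.14533056 + 0.02423044 = 0.2715202 m

Δh ≈ 0.272 m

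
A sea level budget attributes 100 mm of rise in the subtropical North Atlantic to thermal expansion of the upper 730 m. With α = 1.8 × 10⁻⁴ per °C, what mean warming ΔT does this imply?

ΔT = Δh/(αH) = 0.1 / (1.8×10⁻⁴ × 730) ≈ 0.7610 K

ΔT ≈ 0.761 K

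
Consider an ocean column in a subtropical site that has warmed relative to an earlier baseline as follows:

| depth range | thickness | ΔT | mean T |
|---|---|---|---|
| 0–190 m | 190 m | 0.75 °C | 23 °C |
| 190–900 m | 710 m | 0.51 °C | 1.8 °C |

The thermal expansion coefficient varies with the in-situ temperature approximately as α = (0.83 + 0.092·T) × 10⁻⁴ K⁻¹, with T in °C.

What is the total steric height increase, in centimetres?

Layer 1: α = (0.83 + 0.092×23)×10⁻⁴ = 2.946×10⁻⁴ K⁻¹
Layer 2: α = (0.83 + 0.092×1.8)×10⁻⁴ = 0.9956×10⁻⁴ K⁻¹
0–190 m: 190 × 0.75 × 2.946×10⁻⁴ = 0.0419805 m
Layer 2: 0.51 × 710 × 0.9956×10⁻⁴ = 0.036050676 m
Δh = 0.0419805 + 0.036050676 = 0.078031176 m

7.80 cm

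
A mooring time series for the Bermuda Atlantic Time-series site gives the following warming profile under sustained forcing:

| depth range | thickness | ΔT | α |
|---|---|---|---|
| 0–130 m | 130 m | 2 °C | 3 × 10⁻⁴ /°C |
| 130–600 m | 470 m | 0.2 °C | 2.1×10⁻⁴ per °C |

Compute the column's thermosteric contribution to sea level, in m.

0–130 m: 130 × 2 × 3×10⁻⁴ = 0.07800 m
130–600 m: 0.2 × 2.1×10⁻⁴ × 470 = 0.01974 m
Δh = 0.07800 + 0.01974 = 0.09774 m ≈ 0.0977 m

Δh ≈ 0.0977 m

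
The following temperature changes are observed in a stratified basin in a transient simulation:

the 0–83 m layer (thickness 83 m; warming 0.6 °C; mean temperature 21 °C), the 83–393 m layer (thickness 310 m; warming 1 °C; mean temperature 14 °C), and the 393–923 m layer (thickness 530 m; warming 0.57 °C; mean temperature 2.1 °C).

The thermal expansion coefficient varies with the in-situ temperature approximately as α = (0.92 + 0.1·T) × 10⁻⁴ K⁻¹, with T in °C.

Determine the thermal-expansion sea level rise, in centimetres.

Layer 1: α = (0.92 + 0.1×21)×10⁻⁴ = 3.02×10⁻⁴ K⁻¹
Layer 2: α = (0.92 + 0.1×14)×10⁻⁴ = 2.32×10⁻⁴ K⁻¹
Layer 3: α = (0.92 + 0.1×2.1)×10⁻⁴ = 1.13×10⁻⁴ K⁻¹
0.6 × 3.02×10⁻⁴ × 83 = 0.0150396 m
Layer 2: 1 × 310 × 2.32×10⁻⁴ = 0.07192 m
393–923 m: 530 × 1.13×10⁻⁴ × 0.57 = 0.0341373 m
Δh = 0.0150396 + 0.07192 + 0.0341373 = 0.1210969 m ≈ 12 cm

12 cm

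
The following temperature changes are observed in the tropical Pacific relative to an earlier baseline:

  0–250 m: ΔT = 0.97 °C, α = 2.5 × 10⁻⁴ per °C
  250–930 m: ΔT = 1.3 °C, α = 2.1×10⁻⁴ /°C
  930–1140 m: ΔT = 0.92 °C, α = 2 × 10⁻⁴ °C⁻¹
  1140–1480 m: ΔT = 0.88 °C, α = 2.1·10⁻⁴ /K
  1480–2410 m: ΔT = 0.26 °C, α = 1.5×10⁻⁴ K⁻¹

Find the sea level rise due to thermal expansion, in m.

Δh ≈ 0.384 m

0.97 × 250 × 2.5×10⁻⁴ = 0.060625 m
2.1×10⁻⁴ × 1.3 × 680 = 0.18564 m
930–1140 m: 210 × 0.92 × 2×10⁻⁴ = 0.03864 m
Layer 4: 0.88 × 2.1×10⁻⁴ × 340 = 0.062832 m
1480–2410 m: 1.5×10⁻⁴ × 0.26 × 930 = 0.03627 m
Δh = 0.060625 + 0.18564 + 0.03864 + 0.062832 + 0.03627 = 0.384007 m ≈ 0.384 m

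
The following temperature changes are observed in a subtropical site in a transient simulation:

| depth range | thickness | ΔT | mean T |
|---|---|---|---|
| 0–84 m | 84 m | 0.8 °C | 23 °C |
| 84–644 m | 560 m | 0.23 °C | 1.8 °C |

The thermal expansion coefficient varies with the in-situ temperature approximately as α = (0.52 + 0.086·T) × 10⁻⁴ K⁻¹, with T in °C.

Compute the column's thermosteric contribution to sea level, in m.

Layer 1: α = (0.52 + 0.086×23)×10⁻⁴ = 2.498×10⁻⁴ K⁻¹
Layer 2: α = (0.52 + 0.086×1.8)×10⁻⁴ = 0.6748×10⁻⁴ K⁻¹
Layer 1: 2.498×10⁻⁴ × 84 × 0.8 = 0.01678656 m
0.23 × 0.6748×10⁻⁴ × 560 = 0.008691424 m
Δh = 0.01678656 + 0.008691424 = 0.025477984 m

about 0.0255 m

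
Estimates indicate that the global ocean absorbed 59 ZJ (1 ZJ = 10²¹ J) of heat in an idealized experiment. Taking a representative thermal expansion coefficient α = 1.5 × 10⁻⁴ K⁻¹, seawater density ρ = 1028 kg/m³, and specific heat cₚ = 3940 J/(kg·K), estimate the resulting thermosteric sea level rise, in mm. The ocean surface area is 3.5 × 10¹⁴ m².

Δh = 6.2 mm

Per unit area: Q = 59×10²¹ / (3.5×10¹⁴) ≈ 1.686×10⁸ J/m²
Δh = αQ/(ρcₚ) = 1.5×10⁻⁴ × 1.686×10⁸ / (1028 × 3940) ≈ 0.006244 m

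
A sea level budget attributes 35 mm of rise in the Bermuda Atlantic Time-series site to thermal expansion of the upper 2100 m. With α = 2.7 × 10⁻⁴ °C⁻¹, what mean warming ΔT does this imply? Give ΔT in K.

ΔT = Δh/(αH) = 0.035 / (2.7×10⁻⁴ × 2100) ≈ 0.06173 K

ΔT ≈ 0.062 K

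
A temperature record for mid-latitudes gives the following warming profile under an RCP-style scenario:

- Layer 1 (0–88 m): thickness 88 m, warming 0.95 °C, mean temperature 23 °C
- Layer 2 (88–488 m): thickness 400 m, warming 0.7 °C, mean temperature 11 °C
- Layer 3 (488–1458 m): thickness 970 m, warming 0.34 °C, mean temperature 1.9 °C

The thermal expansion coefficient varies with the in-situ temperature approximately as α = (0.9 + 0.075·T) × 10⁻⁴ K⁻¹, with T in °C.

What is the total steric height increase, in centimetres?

Layer 1: α = (0.9 + 0.075×23)×10⁻⁴ = 2.625×10⁻⁴ K⁻¹
Layer 2: α = (0.9 + 0.075×11)×10⁻⁴ = 1.725×10⁻⁴ K⁻¹
Layer 3: α = (0.9 + 0.075×1.9)×10⁻⁴ = 1.0425×10⁻⁴ K⁻¹
0.95 × 2.625×10⁻⁴ × 88 = 0.021945 m
88–488 m: 1.725×10⁻⁴ × 0.7 × 400 = 0.04830 m
1.0425×10⁻⁴ × 970 × 0.34 = 0.03438165 m
Δh = 0.021945 + 0.04830 + 0.03438165 = 0.10462665 m

10 cm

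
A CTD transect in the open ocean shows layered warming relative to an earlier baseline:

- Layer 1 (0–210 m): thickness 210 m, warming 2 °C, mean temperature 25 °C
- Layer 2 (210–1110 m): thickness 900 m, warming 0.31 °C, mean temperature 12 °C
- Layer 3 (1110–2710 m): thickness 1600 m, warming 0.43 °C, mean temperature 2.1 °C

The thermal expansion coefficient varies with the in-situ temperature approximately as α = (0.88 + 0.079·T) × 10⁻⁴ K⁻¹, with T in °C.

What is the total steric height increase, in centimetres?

Layer 1: α = (0.88 + 0.079×25)×10⁻⁴ = 2.855×10⁻⁴ K⁻¹
Layer 2: α = (0.88 + 0.079×12)×10⁻⁴ = 1.828×10⁻⁴ K⁻¹
Layer 3: α = (0.88 + 0.079×2.1)×10⁻⁴ = 1.0459×10⁻⁴ K⁻¹
0–210 m: 2 × 2.855×10⁻⁴ × 210 = 0.11991 m
210–1110 m: 0.31 × 900 × 1.828×10⁻⁴ = 0.0510012 m
0.43 × 1.0459×10⁻⁴ × 1600 = 0.07195792 m
Δh = 0.11991 + 0.0510012 + 0.07195792 = 0.24286912 m ≈ 24 cm

24 cm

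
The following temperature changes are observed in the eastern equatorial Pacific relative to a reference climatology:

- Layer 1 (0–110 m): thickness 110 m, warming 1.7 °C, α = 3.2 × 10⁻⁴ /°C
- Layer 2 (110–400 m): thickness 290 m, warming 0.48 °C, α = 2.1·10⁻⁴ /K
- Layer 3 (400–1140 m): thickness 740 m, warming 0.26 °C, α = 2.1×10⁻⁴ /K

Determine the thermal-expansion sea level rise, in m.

110 × 3.2×10⁻⁴ × 1.7 = 0.05984 m
Layer 2: 0.48 × 2.1×10⁻⁴ × 290 = 0.029232 m
740 × 0.26 × 2.1×10⁻⁴ = 0.040404 m
Δh = 0.05984 + 0.029232 + 0.040404 = 0.129476 m ≈ 0.129 m

Δh ≈ 0.129 m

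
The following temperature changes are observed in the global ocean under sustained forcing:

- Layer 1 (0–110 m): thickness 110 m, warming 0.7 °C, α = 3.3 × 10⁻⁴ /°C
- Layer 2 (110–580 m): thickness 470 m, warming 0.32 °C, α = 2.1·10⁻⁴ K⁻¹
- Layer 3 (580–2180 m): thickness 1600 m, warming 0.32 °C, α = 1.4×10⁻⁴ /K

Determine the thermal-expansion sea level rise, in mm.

129 mm of thermosteric rise

0–110 m: 110 × 0.7 × 3.3×10⁻⁴ = 0.02541 m
110–580 m: 2.1×10⁻⁴ × 0.32 × 470 = 0.031584 m
Layer 3: 0.32 × 1600 × 1.4×10⁻⁴ = 0.07168 m
Δh = 0.02541 + 0.031584 + 0.07168 = 0.128674 m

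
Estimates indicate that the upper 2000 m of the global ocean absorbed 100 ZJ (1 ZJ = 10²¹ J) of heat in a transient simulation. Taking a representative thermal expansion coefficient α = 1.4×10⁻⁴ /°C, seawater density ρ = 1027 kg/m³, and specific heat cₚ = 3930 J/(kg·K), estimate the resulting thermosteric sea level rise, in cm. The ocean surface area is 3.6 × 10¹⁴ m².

Δh = 0.96 cm

Per unit area: Q = 100×10²¹ / (3.6×10¹⁴) ≈ 2.778×10⁸ J/m²
Δh = αQ/(ρcₚ) = 1.4×10⁻⁴ × 2.778×10⁸ / (1027 × 3930) ≈ 0.009636 m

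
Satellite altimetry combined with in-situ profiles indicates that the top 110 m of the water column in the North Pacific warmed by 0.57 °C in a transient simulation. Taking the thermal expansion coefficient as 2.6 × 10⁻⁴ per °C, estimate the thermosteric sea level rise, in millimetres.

Δh = αΔT·H = 2.6×10⁻⁴ × 0.57 × 110 = 0.016302 m

about 16.3 mm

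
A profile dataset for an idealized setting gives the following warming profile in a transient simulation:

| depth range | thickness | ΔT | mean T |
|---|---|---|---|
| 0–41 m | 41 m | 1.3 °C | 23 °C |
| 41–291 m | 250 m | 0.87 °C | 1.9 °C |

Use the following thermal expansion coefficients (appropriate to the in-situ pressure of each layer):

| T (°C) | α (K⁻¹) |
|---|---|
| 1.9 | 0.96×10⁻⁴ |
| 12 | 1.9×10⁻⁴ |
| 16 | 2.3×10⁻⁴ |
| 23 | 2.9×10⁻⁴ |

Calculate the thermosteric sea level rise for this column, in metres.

Layer 1 at 23 °C → α = 2.9×10⁻⁴ K⁻¹
Layer 2 at 1.9 °C → α = 0.96×10⁻⁴ K⁻¹
1.3 × 41 × 2.9×10⁻⁴ = 0.015457 m
41–291 m: 250 × 0.87 × 0.96×10⁻⁴ = 0.02088 m
Δh = 0.015457 + 0.02088 = 0.036337 m ≈ 0.0363 m

Δh = 0.0363 m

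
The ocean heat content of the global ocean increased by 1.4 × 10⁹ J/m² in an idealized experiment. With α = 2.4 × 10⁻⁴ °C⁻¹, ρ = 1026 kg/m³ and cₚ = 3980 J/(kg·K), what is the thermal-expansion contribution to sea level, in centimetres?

Δh = αQ/(ρcₚ) = 2.4×10⁻⁴ × 1.4×10⁹ / (1026 × 3980) ≈ 0.082283 m

8.23 cm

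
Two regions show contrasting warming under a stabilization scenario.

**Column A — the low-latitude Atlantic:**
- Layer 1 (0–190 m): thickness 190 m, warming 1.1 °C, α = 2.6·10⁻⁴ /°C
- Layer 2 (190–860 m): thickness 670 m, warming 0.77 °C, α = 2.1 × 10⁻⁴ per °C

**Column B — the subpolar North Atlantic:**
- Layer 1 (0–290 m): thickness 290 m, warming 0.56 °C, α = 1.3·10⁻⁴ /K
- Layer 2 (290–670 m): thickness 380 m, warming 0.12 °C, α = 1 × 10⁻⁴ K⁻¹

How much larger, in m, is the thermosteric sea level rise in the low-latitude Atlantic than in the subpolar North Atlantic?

A 190 × 2.6×10⁻⁴ × 1.1 = 0.05434 m
A 2.1×10⁻⁴ × 0.77 × 670 = 0.108339 m
A total: 0.162679 m
B 1.3×10⁻⁴ × 290 × 0.56 = 0.021112 m
B Layer 2: 1×10⁻⁴ × 380 × 0.12 = 0.00456 m
B total: 0.025672 m
Difference: 0.162679 − 0.025672 = 0.137007 m

Δh_A − Δh_B ≈ 0.14 m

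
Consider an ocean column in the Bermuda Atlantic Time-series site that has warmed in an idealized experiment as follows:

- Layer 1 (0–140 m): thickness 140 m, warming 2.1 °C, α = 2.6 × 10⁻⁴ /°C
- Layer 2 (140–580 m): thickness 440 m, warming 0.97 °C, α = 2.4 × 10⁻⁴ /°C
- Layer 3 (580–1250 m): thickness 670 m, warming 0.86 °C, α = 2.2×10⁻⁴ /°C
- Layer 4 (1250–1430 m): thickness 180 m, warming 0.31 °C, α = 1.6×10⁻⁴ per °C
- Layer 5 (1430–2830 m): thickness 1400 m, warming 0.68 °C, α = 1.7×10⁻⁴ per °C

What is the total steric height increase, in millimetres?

Δh = 480 mm

Layer 1: 140 × 2.1 × 2.6×10⁻⁴ = 0.07644 m
2.4×10⁻⁴ × 440 × 0.97 = 0.102432 m
670 × 0.86 × 2.2×10⁻⁴ = 0.126764 m
1250–1430 m: 1.6×10⁻⁴ × 180 × 0.31 = 0.008928 m
Layer 5: 1400 × 0.68 × 1.7×10⁻⁴ = 0.16184 m
Δh = 0.07644 + 0.102432 + 0.126764 + 0.008928 + 0.16184 = 0.476404 m ≈ 480 mm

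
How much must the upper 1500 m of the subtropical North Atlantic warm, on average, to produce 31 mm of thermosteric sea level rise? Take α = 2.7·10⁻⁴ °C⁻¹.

about 0.077 K

ΔT = Δh/(αH) = 0.031 / (2.7×10⁻⁴ × 1500) ≈ 0.07654 K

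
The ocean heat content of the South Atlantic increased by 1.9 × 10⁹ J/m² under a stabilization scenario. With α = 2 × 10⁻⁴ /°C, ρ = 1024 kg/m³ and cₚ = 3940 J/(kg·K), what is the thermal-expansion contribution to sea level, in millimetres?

Δh = αQ/(ρcₚ) = 2×10⁻⁴ × 1.9×10⁹ / (1024 × 3940) ≈ 0.094186 m

94.2 mm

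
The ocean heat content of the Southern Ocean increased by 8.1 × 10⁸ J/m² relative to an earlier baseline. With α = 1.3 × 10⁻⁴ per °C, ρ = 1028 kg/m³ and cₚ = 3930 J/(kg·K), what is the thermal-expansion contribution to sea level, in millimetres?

Δh = αQ/(ρcₚ) = 1.3×10⁻⁴ × 8.1×10⁸ / (1028 × 3930) ≈ 0.026064 m

26 mm of thermosteric rise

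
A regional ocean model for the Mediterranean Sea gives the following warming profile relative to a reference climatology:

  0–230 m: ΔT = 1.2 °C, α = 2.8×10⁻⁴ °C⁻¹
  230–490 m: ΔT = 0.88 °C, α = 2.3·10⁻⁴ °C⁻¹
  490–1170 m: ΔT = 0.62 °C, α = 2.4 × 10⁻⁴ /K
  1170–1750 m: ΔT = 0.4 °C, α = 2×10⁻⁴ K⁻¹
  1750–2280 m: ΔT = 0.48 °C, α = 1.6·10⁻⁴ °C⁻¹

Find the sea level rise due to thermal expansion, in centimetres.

31.8 cm of thermosteric rise

Layer 1: 2.8×10⁻⁴ × 230 × 1.2 = 0.07728 m
260 × 0.88 × 2.3×10⁻⁴ = 0.052624 m
490–1170 m: 0.62 × 680 × 2.4×10⁻⁴ = 0.101184 m
580 × 2×10⁻⁴ × 0.4 = 0.04640 m
1.6×10⁻⁴ × 530 × 0.48 = 0.040704 m
Δh = 0.07728 + 0.052624 + 0.101184 + 0.04640 + 0.040704 = 0.318192 m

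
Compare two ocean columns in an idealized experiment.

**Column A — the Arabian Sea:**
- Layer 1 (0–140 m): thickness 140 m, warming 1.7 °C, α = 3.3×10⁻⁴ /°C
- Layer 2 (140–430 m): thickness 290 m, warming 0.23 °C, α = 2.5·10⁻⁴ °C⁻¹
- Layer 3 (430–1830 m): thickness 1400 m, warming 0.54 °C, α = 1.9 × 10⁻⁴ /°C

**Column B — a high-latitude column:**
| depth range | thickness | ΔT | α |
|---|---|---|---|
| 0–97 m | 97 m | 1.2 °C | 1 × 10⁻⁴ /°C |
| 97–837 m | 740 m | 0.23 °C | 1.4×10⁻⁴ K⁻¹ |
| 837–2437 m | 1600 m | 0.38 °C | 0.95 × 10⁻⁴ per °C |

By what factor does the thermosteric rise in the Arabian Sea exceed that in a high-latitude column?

A Layer 1: 140 × 1.7 × 3.3×10⁻⁴ = 0.07854 m
A 290 × 0.23 × 2.5×10⁻⁴ = 0.016675 m
A 430–1830 m: 0.54 × 1400 × 1.9×10⁻⁴ = 0.14364 m
A total: 0.238855 m
B Layer 1: 1.2 × 97 × 1×10⁻⁴ = 0.01164 m
B 0.23 × 740 × 1.4×10⁻⁴ = 0.023828 m
B 837–2437 m: 0.38 × 1600 × 0.95×10⁻⁴ = 0.05776 m
B total: 0.093228 m
Ratio: 0.238855 / 0.093228 ≈ 2.562

≈ 2.56×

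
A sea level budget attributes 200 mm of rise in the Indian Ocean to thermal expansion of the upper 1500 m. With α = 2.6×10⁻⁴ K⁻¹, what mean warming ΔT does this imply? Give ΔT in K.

ΔT = Δh/(αH) = 0.2 / (2.6×10⁻⁴ × 1500) ≈ 0.5128 K

ΔT ≈ 0.513 K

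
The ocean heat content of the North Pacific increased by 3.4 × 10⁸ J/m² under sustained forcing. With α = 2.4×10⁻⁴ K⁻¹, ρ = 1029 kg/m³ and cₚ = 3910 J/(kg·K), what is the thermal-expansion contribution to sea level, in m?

Δh = αQ/(ρcₚ) = 2.4×10⁻⁴ × 3.4×10⁸ / (1029 × 3910) ≈ 0.020281 m

about 0.0203 m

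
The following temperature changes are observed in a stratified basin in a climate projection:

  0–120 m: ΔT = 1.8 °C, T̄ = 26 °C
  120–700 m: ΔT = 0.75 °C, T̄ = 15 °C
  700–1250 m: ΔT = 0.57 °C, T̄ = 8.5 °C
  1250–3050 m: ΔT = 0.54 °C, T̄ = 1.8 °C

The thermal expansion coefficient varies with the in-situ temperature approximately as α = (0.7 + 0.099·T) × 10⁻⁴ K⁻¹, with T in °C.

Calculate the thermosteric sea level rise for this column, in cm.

Δh = 29.9 cm

Layer 1: α = (0.7 + 0.099×26)×10⁻⁴ = 3.274×10⁻⁴ K⁻¹
Layer 2: α = (0.7 + 0.099×15)×10⁻⁴ = 2.185×10⁻⁴ K⁻¹
Layer 3: α = (0.7 + 0.099×8.5)×10⁻⁴ = 1.5415×10⁻⁴ K⁻¹
Layer 4: α = (0.7 + 0.099×1.8)×10⁻⁴ = 0.8782×10⁻⁴ K⁻¹
120 × 3.274×10⁻⁴ × 1.8 = 0.0707184 m
2.185×10⁻⁴ × 0.75 × 580 = 0.0950475 m
550 × 1.5415×10⁻⁴ × 0.57 = 0.048326025 m
1800 × 0.8782×10⁻⁴ × 0.54 = 0.08536104 m
Δh = 0.0707184 + 0.0950475 + 0.048326025 + 0.08536104 = 0.299452965 m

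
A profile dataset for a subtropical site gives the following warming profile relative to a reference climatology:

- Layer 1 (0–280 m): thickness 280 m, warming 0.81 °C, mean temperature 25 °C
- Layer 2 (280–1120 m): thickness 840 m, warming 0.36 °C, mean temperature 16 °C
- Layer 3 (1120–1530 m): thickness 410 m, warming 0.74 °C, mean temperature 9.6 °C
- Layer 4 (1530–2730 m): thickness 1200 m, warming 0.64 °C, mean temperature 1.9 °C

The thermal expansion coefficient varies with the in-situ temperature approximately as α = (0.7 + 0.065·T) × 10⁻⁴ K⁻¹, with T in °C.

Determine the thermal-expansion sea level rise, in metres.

Layer 1: α = (0.7 + 0.065×25)×10⁻⁴ = 2.325×10⁻⁴ K⁻¹
Layer 2: α = (0.7 + 0.065×16)×10⁻⁴ = 1.74×10⁻⁴ K⁻¹
Layer 3: α = (0.7 + 0.065×9.6)×10⁻⁴ = 1.324×10⁻⁴ K⁻¹
Layer 4: α = (0.7 + 0.065×1.9)×10⁻⁴ = 0.8235×10⁻⁴ K⁻¹
280 × 2.325×10⁻⁴ × 0.81 = 0.052731 m
280–1120 m: 1.74×10⁻⁴ × 0.36 × 840 = 0.0526176 m
Layer 3: 1.324×10⁻⁴ × 0.74 × 410 = 0.04017016 m
1530–2730 m: 0.8235×10⁻⁴ × 0.64 × 1200 = 0.0632448 m
Δh = 0.052731 + 0.0526176 + 0.04017016 + 0.0632448 = 0.20876356 m ≈ 0.209 m

0.209 m of thermosteric rise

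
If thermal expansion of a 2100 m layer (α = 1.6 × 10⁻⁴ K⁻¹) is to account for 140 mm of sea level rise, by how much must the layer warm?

ΔT = Δh/(αH) = 0.14 / (1.6×10⁻⁴ × 2100) ≈ 0.4167 K

0.42 K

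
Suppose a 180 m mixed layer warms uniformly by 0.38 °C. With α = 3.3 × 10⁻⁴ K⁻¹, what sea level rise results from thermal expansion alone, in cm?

Δh = αΔT·H = 3.3×10⁻⁴ × 0.38 × 180 = 0.022572 m

about 2.3 cm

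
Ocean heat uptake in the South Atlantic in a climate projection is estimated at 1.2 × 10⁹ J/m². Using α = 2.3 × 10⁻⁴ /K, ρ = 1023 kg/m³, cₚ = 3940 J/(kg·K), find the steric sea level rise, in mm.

Δh = αQ/(ρcₚ) = 2.3×10⁻⁴ × 1.2×10⁹ / (1023 × 3940) ≈ 0.068476 m

Δh ≈ 68 mm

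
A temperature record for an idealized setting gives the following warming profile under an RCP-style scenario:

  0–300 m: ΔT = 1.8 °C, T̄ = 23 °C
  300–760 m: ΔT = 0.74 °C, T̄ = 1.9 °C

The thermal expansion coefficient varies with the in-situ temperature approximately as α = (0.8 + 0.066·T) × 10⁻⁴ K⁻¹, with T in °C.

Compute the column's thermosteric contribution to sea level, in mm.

157 mm of thermosteric rise

Layer 1: α = (0.8 + 0.066×23)×10⁻⁴ = 2.318×10⁻⁴ K⁻¹
Layer 2: α = (0.8 + 0.066×1.9)×10⁻⁴ = 0.9254×10⁻⁴ K⁻¹
2.318×10⁻⁴ × 1.8 × 300 = 0.125172 m
0.9254×10⁻⁴ × 0.74 × 460 = 0.031500616 m
Δh = 0.125172 + 0.031500616 = 0.156672616 m ≈ 157 mm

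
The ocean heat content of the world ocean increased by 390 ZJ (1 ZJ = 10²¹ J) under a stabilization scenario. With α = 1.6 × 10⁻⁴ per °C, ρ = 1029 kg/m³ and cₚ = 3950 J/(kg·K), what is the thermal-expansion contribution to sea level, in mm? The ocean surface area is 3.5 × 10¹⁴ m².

43.9 mm of thermosteric rise

Per unit area: Q = 390×10²¹ / (3.5×10¹⁴) ≈ 1.114×10⁹ J/m²
Δh = αQ/(ρcₚ) = 1.6×10⁻⁴ × 1.114×10⁹ / (1029 × 3950) ≈ 0.043852 m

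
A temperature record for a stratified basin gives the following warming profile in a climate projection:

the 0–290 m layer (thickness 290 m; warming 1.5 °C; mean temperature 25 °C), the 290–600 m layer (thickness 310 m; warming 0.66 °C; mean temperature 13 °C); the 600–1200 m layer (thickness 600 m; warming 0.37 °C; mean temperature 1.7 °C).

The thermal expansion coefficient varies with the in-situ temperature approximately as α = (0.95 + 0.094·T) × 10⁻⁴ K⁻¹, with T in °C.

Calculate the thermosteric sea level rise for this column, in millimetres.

Layer 1: α = (0.95 + 0.094×25)×10⁻⁴ = 3.3×10⁻⁴ K⁻¹
Layer 2: α = (0.95 + 0.094×13)×10⁻⁴ = 2.172×10⁻⁴ K⁻¹
Layer 3: α = (0.95 + 0.094×1.7)×10⁻⁴ = 1.1098×10⁻⁴ K⁻¹
1.5 × 3.3×10⁻⁴ × 290 = 0.14355 m
Layer 2: 310 × 0.66 × 2.172×10⁻⁴ = 0.04443912 m
600–1200 m: 1.1098×10⁻⁴ × 600 × 0.37 = 0.02463756 m
Δh = 0.14355 + 0.04443912 + 0.02463756 = 0.21262668 m

Δh = 213 mm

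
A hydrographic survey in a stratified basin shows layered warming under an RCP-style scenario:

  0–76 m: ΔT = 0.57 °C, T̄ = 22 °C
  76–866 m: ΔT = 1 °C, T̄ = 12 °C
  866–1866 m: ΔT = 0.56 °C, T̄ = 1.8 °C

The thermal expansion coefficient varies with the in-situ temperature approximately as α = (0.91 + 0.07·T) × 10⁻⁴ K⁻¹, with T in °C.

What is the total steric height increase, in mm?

207 mm of thermosteric rise

Layer 1: α = (0.91 + 0.07×22)×10⁻⁴ = 2.45×10⁻⁴ K⁻¹
Layer 2: α = (0.91 + 0.07×12)×10⁻⁴ = 1.75×10⁻⁴ K⁻¹
Layer 3: α = (0.91 + 0.07×1.8)×10⁻⁴ = 1.036×10⁻⁴ K⁻¹
0–76 m: 0.57 × 2.45×10⁻⁴ × 76 = 0.0106134 m
Layer 2: 1 × 790 × 1.75×10⁻⁴ = 0.13825 m
866–1866 m: 1000 × 0.56 × 1.036×10⁻⁴ = 0.058016 m
Δh = 0.0106134 + 0.13825 + 0.058016 = 0.2068794 m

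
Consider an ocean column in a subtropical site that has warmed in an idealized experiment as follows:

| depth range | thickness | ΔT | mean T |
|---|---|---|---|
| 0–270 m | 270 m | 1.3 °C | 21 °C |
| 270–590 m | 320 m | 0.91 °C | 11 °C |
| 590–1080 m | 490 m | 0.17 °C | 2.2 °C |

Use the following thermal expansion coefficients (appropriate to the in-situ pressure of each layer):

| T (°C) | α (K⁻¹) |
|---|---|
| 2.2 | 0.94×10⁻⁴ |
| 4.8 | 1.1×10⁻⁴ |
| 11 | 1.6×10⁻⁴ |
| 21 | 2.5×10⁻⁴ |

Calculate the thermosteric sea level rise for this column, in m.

Δh ≈ 0.142 m

Layer 1 at 21 °C → α = 2.5×10⁻⁴ K⁻¹
Layer 2 at 11 °C → α = 1.6×10⁻⁴ K⁻¹
Layer 3 at 2.2 °C → α = 0.94×10⁻⁴ K⁻¹
270 × 1.3 × 2.5×10⁻⁴ = 0.08775 m
270–590 m: 320 × 1.6×10⁻⁴ × 0.91 = 0.046592 m
Layer 3: 0.94×10⁻⁴ × 0.17 × 490 = 0.0078302 m
Δh = 0.08775 + 0.046592 + 0.0078302 = 0.1421722 m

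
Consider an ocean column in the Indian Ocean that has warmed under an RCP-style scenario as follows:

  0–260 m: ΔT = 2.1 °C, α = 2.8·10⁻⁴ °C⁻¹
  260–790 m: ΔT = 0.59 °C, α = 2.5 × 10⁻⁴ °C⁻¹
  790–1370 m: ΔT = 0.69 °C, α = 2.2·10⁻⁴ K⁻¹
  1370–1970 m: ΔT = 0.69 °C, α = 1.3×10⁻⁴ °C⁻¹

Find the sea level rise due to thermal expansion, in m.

0–260 m: 260 × 2.8×10⁻⁴ × 2.1 = 0.15288 m
530 × 0.59 × 2.5×10⁻⁴ = 0.078175 m
790–1370 m: 0.69 × 2.2×10⁻⁴ × 580 = 0.088044 m
1.3×10⁻⁴ × 0.69 × 600 = 0.05382 m
Δh = 0.15288 + 0.078175 + 0.088044 + 0.05382 = 0.372919 m

about 0.37 m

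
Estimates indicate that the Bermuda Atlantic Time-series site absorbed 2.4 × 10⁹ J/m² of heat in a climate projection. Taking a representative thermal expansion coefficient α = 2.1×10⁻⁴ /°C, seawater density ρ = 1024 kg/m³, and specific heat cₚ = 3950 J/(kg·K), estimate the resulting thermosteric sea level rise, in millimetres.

125 mm of thermosteric rise

Δh = αQ/(ρcₚ) = 2.1×10⁻⁴ × 2.4×10⁹ / (1024 × 3950) ≈ 0.12460 m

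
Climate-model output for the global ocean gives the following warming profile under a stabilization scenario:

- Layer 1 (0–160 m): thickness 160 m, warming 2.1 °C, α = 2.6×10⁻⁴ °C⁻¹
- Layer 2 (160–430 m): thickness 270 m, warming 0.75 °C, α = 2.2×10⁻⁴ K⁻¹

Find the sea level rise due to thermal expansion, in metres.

Δh ≈ 0.132 m

2.6×10⁻⁴ × 160 × 2.1 = 0.08736 m
Layer 2: 2.2×10⁻⁴ × 270 × 0.75 = 0.04455 m
Δh = 0.08736 + 0.04455 = 0.13191 m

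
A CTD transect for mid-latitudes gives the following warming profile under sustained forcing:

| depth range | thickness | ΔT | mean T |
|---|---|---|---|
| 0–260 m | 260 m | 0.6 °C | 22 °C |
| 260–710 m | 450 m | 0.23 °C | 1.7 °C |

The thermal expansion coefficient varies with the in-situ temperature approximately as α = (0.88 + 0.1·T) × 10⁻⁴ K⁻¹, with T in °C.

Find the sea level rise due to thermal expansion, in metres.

Layer 1: α = (0.88 + 0.1×22)×10⁻⁴ = 3.08×10⁻⁴ K⁻¹
Layer 2: α = (0.88 + 0.1×1.7)×10⁻⁴ = 1.05×10⁻⁴ K⁻¹
0.6 × 3.08×10⁻⁴ × 260 = 0.048048 m
Layer 2: 0.23 × 450 × 1.05×10⁻⁴ = 0.0108675 m
Δh = 0.048048 + 0.0108675 = 0.0589155 m ≈ 0.0589 m

0.0589 m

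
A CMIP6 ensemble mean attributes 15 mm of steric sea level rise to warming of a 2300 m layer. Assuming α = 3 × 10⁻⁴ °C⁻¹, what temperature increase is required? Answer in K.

ΔT = Δh/(αH) = 0.015 / (3×10⁻⁴ × 2300) ≈ 0.02174 K

about 0.0217 K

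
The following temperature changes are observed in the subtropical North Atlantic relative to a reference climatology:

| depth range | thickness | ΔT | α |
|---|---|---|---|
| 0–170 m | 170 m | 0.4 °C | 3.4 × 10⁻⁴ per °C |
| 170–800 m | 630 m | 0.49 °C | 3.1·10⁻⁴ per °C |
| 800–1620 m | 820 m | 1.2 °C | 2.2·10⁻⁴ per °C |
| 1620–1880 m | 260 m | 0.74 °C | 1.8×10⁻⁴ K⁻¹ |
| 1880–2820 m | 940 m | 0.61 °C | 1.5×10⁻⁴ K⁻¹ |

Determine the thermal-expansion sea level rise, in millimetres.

about 460 mm

Layer 1: 170 × 0.4 × 3.4×10⁻⁴ = 0.02312 m
0.49 × 3.1×10⁻⁴ × 630 = 0.095697 m
Layer 3: 820 × 1.2 × 2.2×10⁻⁴ = 0.21648 m
0.74 × 260 × 1.8×10⁻⁴ = 0.034632 m
Layer 5: 940 × 1.5×10⁻⁴ × 0.61 = 0.08601 m
Δh = 0.02312 + 0.095697 + 0.21648 + 0.034632 + 0.08601 = 0.455939 m ≈ 460 mm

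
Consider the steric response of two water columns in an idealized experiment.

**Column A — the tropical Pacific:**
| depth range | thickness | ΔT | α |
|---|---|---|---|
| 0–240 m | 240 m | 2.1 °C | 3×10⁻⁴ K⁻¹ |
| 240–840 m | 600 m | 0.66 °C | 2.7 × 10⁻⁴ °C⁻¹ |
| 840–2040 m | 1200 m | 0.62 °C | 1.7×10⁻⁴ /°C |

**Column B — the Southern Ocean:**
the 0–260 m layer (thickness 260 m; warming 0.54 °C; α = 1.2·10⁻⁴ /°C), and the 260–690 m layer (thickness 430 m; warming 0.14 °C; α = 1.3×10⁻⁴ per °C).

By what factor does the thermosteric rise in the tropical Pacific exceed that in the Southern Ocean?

A 2.1 × 240 × 3×10⁻⁴ = 0.15120 m
A 2.7×10⁻⁴ × 600 × 0.66 = 0.10692 m
A Layer 3: 1200 × 0.62 × 1.7×10⁻⁴ = 0.12648 m
A total: 0.38460 m
B 260 × 0.54 × 1.2×10⁻⁴ = 0.016848 m
B 260–690 m: 0.14 × 430 × 1.3×10⁻⁴ = 0.007826 m
B total: 0.024674 m
Ratio: 0.38460 / 0.024674 ≈ 15.59

≈ 16×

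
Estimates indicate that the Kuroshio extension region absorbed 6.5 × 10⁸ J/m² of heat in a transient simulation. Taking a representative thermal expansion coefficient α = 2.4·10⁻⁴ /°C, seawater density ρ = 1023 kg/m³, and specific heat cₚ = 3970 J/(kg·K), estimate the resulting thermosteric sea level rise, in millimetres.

Δh = 38.4 mm

Δh = αQ/(ρcₚ) = 2.4×10⁻⁴ × 6.5×10⁸ / (1023 × 3970) ≈ 0.038411 m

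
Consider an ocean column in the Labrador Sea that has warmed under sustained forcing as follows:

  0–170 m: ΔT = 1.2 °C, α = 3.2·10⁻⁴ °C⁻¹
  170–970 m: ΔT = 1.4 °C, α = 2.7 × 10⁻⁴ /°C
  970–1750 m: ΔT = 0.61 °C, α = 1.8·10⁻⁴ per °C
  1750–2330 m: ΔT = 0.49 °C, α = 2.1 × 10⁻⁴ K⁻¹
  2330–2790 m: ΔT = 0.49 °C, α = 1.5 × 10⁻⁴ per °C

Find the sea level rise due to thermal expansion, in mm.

170 × 3.2×10⁻⁴ × 1.2 = 0.06528 m
800 × 1.4 × 2.7×10⁻⁴ = 0.30240 m
0.61 × 1.8×10⁻⁴ × 780 = 0.085644 m
2.1×10⁻⁴ × 0.49 × 580 = 0.059682 m
Layer 5: 460 × 0.49 × 1.5×10⁻⁴ = 0.03381 m
Δh = 0.06528 + 0.30240 + 0.085644 + 0.059682 + 0.03381 = 0.546816 m

about 550 mm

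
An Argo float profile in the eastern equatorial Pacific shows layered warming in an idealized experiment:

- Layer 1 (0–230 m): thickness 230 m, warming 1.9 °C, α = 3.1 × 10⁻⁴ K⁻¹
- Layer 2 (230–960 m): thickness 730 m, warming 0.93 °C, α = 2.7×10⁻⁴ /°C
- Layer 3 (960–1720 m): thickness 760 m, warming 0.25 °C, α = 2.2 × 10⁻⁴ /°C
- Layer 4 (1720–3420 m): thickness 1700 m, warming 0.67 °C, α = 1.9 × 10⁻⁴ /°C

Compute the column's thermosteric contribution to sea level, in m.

0–230 m: 230 × 1.9 × 3.1×10⁻⁴ = 0.13547 m
0.93 × 730 × 2.7×10⁻⁴ = 0.183303 m
960–1720 m: 0.25 × 760 × 2.2×10⁻⁴ = 0.04180 m
Layer 4: 1700 × 0.67 × 1.9×10⁻⁴ = 0.21641 m
Δh = 0.13547 + 0.183303 + 0.04180 + 0.21641 = 0.576983 m

0.58 m of thermosteric rise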